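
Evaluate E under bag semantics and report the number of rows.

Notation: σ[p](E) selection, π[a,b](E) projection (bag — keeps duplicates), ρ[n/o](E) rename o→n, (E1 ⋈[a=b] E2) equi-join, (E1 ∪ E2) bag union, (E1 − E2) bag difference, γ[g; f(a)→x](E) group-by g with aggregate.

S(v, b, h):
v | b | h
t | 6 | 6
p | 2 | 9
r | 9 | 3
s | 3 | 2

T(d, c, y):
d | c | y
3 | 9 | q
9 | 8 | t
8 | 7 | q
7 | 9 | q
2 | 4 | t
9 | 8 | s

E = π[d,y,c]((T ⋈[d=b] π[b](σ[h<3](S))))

Row counts bottom-up:
  T → 6
  S → 4
  σ[h<3](S) → 1
  π[b](σ[h<3](S)) → 1
  (T ⋈[d=b] π[b](σ[h<3](S))) → 1
  π[d,y,c]((T ⋈[d=b] π[b](σ[h<3](S)))) → 1

|E| = 1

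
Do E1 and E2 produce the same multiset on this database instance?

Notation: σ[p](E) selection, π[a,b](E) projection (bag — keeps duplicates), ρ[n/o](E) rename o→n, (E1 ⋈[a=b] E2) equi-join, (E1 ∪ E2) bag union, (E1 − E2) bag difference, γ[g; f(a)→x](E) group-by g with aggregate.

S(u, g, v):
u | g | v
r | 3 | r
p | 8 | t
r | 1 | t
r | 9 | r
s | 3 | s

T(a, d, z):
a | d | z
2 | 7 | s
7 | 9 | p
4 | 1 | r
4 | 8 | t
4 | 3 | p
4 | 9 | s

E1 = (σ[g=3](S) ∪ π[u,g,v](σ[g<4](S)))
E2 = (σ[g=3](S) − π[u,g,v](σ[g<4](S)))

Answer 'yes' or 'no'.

E1 stepwise |·|:
  S → 5
  σ[g=3](S) → 2
  S → 5
  σ[g<4](S) → 3
  π[u,g,v](σ[g<4](S)) → 3
  (σ[g=3](S) ∪ π[u,g,v](σ[g<4](S))) → 5
E2 stepwise |·|:
  S → 5
  σ[g=3](S) → 2
  S → 5
  σ[g<4](S) → 3
  π[u,g,v](σ[g<4](S)) → 3
  (σ[g=3](S) − π[u,g,v](σ[g<4](S))) → 0

E1 result:
u | g | v
r | 1 | t
r | 3 | r
r | 3 | r
s | 3 | s
s | 3 | s
E2 result:
u | g | v
(0 rows)
Witness: ('r', 1, 't') appears 1× in E1 but 0× in E2.

no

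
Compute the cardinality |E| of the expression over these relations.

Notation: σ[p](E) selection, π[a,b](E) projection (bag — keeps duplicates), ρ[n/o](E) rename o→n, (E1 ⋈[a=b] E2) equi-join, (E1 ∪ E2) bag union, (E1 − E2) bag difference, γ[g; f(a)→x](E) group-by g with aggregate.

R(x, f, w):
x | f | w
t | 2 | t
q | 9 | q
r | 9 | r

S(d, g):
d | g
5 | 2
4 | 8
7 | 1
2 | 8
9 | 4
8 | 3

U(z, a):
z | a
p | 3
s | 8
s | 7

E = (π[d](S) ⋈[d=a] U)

Row counts bottom-up:
  S → 6
  π[d](S) → 6
  U → 3
  (π[d](S) ⋈[d=a] U) → 2

|E| = 2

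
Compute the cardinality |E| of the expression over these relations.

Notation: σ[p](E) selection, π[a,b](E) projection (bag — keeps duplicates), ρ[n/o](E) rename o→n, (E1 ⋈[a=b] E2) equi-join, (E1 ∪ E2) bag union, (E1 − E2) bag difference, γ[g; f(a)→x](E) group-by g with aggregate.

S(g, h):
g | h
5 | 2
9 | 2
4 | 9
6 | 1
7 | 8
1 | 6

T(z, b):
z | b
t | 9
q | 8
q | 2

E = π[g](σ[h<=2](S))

Row counts bottom-up:
  S → 6
  σ[h<=2](S) → 3
  π[g](σ[h<=2](S)) → 3

|E| = 3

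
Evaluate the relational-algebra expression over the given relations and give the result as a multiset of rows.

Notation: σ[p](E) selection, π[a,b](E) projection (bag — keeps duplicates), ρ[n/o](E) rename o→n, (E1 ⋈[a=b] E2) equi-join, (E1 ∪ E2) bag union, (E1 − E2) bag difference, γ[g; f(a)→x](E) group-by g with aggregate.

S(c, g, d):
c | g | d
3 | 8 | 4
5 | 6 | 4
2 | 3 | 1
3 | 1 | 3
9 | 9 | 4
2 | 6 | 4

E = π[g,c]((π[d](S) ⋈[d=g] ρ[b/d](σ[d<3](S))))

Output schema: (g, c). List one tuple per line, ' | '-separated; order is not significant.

Per-node cardinality:
  S → 6
  π[d](S) → 6
  S → 6
  σ[d<3](S) → 1
  ρ[b/d](σ[d<3](S)) → 1
  (π[d](S) ⋈[d=g] ρ[b/d](σ[d<3](S))) → 1
  π[g,c]((π[d](S) ⋈[d=g] ρ[b/d](σ[d<3](S)))) → 1

== RESULT ==
g | c
3 | 2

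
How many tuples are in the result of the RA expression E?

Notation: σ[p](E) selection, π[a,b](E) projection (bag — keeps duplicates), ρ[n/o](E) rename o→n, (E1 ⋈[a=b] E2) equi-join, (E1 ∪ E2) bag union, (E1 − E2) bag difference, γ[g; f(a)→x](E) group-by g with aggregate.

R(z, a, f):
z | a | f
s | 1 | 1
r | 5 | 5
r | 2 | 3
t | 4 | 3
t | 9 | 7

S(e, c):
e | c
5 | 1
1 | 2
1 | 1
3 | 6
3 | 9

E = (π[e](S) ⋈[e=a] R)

Per-node cardinality:
  S → 5
  π[e](S) → 5
  R → 5
  (π[e](S) ⋈[e=a] R) → 3

|E| = 3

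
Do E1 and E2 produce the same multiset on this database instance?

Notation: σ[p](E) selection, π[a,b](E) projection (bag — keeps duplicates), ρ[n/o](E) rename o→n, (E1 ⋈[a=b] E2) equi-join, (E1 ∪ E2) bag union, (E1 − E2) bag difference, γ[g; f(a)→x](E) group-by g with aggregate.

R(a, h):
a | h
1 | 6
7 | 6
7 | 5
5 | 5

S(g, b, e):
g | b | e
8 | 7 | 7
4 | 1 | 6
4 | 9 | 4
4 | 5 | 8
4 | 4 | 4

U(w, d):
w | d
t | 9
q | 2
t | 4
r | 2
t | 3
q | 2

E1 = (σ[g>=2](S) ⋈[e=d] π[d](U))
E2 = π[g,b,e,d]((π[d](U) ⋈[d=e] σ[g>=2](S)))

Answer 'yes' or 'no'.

E1 subexpression sizes:
  S → 5
  σ[g>=2](S) → 5
  U → 6
  π[d](U) → 6
  (σ[g>=2](S) ⋈[e=d] π[d](U)) → 2
E2 subexpression sizes:
  U → 6
  π[d](U) → 6
  S → 5
  σ[g>=2](S) → 5
  (π[d](U) ⋈[d=e] σ[g>=2](S)) → 2
  π[g,b,e,d]((π[d](U) ⋈[d=e] σ[g>=2](S))) → 2

E1 and E2 produce the same multiset:
g | b | e | d
4 | 4 | 4 | 4
4 | 9 | 4 | 4

yes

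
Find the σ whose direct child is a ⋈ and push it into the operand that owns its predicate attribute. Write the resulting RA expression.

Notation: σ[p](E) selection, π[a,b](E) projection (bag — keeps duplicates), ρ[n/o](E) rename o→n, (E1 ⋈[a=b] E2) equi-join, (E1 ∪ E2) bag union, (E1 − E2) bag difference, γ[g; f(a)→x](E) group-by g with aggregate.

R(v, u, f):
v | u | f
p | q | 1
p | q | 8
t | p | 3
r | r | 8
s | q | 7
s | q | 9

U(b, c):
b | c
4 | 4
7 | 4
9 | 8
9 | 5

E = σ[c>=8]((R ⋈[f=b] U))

σ filters on c, owned by the right side.
E' = (R ⋈[f=b] σ[c>=8](U))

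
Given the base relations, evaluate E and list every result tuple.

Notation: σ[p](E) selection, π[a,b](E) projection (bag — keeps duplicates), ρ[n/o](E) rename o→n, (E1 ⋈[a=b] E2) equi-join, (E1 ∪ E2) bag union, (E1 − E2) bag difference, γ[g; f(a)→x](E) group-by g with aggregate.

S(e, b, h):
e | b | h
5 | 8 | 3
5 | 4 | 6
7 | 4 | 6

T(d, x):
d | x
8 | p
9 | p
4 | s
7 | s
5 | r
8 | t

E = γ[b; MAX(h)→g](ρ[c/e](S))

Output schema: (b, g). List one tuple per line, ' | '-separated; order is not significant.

Per-node cardinality:
  S → 3
  ρ[c/e](S) → 3
  γ[b; MAX(h)→g](ρ[c/e](S)) → 2

== RESULT ==
b | g
4 | 6
8 | 3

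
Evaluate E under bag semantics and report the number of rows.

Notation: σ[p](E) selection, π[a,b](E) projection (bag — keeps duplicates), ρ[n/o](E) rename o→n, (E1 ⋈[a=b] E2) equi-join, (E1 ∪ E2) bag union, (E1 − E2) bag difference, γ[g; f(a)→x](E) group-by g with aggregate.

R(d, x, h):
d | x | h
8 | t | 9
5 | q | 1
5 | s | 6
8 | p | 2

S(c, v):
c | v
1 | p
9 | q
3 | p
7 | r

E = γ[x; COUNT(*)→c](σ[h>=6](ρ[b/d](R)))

Row counts bottom-up:
  R → 4
  ρ[b/d](R) → 4
  σ[h>=6](ρ[b/d](R)) → 2
  γ[x; COUNT(*)→c](σ[h>=6](ρ[b/d](R))) → 2

|E| = 2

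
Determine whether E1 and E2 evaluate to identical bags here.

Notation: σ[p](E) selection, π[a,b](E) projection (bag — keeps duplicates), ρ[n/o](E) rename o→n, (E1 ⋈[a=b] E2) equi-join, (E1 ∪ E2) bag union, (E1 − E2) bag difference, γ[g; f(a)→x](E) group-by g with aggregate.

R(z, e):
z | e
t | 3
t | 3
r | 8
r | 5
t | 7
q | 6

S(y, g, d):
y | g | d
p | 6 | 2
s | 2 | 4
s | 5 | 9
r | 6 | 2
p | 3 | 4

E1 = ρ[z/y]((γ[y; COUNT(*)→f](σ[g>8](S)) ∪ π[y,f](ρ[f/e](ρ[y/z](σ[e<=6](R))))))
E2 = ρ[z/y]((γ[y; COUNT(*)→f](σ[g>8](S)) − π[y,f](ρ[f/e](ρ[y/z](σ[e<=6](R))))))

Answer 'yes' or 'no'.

E1 subexpression sizes:
  S → 5
  σ[g>8](S) → 0
  γ[y; COUNT(*)→f](σ[g>8](S)) → 0
  R → 6
  σ[e<=6](R) → 4
  ρ[y/z](σ[e<=6](R)) → 4
  ρ[f/e](ρ[y/z](σ[e<=6](R))) → 4
  π[y,f](ρ[f/e](ρ[y/z](σ[e<=6](R)))) → 4
  (γ[y; COUNT(*)→f](σ[g>8](S)) ∪ π[y,f](ρ[f/e](ρ[y/z](σ[e<=6](R))))) → 4
  ρ[z/y]((γ[y; COUNT(*)→f](σ[g>8](S)) ∪ π[y,f](ρ[f/e](ρ[y/z](σ[e<=6](R)))))) → 4
E2 subexpression sizes:
  S → 5
  σ[g>8](S) → 0
  γ[y; COUNT(*)→f](σ[g>8](S)) → 0
  R → 6
  σ[e<=6](R) → 4
  ρ[y/z](σ[e<=6](R)) → 4
  ρ[f/e](ρ[y/z](σ[e<=6](R))) → 4
  π[y,f](ρ[f/e](ρ[y/z](σ[e<=6](R)))) → 4
  (γ[y; COUNT(*)→f](σ[g>8](S)) − π[y,f](ρ[f/e](ρ[y/z](σ[e<=6](R))))) → 0
  ρ[z/y]((γ[y; COUNT(*)→f](σ[g>8](S)) − π[y,f](ρ[f/e](ρ[y/z](σ[e<=6](R)))))) → 0

E1 result:
z | f
q | 6
r | 5
t | 3
t | 3
E2 result:
z | f
(0 rows)
Witness: ('t', 3) appears 2× in E1 but 0× in E2.

no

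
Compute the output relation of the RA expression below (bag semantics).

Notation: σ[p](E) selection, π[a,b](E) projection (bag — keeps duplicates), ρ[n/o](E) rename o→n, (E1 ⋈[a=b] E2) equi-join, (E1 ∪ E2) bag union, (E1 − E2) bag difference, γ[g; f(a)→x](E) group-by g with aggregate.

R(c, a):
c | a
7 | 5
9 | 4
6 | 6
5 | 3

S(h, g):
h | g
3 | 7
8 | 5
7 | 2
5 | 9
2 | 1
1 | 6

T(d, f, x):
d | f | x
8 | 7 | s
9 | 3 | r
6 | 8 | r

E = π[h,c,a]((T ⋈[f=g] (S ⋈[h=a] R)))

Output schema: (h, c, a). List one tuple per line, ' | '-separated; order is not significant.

Subexpression sizes:
  T → 3
  S → 6
  R → 4
  (S ⋈[h=a] R) → 2
  (T ⋈[f=g] (S ⋈[h=a] R)) → 1
  π[h,c,a]((T ⋈[f=g] (S ⋈[h=a] R))) → 1

== RESULT ==
h | c | a
3 | 5 | 3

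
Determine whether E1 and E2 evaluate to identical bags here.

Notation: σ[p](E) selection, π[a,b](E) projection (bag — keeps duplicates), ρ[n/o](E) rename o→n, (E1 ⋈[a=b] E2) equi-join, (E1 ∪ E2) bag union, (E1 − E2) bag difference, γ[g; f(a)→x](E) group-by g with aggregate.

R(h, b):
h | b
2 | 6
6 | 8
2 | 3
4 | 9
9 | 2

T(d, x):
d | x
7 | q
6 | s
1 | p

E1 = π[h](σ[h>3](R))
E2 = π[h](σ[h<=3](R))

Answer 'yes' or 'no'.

E1 row counts bottom-up:
  R → 5
  σ[h>3](R) → 3
  π[h](σ[h>3](R)) → 3
E2 row counts bottom-up:
  R → 5
  σ[h<=3](R) → 2
  π[h](σ[h<=3](R)) → 2

E1 result:
h
4
6
9
E2 result:
h
2
2
Witness: (6,) appears 1× in E1 but 0× in E2.

no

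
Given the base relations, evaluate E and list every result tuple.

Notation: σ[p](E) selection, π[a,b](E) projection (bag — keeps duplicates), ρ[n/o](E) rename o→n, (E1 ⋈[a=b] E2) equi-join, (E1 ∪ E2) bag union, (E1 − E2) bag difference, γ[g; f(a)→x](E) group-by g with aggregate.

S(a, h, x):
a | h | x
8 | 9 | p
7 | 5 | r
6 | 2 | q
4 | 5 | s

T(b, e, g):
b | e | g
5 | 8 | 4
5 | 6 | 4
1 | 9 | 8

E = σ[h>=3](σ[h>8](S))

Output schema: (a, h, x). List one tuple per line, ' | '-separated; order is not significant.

Subexpression sizes:
  S → 4
  σ[h>8](S) → 1
  σ[h>=3](σ[h>8](S)) → 1

== RESULT ==
a | h | x
8 | 9 | p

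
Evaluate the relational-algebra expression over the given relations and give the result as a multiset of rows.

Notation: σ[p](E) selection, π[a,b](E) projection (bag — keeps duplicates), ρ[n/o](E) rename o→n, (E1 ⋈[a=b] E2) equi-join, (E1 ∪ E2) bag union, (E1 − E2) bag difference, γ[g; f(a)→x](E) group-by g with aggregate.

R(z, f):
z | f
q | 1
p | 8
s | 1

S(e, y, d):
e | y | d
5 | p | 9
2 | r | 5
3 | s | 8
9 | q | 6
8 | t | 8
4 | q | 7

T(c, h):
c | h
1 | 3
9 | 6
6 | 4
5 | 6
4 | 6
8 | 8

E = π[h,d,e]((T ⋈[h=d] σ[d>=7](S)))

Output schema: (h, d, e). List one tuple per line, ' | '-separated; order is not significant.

Per-node cardinality:
  T → 6
  S → 6
  σ[d>=7](S) → 4
  (T ⋈[h=d] σ[d>=7](S)) → 2
  π[h,d,e]((T ⋈[h=d] σ[d>=7](S))) → 2

== RESULT ==
h | d | e
8 | 8 | 3
8 | 8 | 8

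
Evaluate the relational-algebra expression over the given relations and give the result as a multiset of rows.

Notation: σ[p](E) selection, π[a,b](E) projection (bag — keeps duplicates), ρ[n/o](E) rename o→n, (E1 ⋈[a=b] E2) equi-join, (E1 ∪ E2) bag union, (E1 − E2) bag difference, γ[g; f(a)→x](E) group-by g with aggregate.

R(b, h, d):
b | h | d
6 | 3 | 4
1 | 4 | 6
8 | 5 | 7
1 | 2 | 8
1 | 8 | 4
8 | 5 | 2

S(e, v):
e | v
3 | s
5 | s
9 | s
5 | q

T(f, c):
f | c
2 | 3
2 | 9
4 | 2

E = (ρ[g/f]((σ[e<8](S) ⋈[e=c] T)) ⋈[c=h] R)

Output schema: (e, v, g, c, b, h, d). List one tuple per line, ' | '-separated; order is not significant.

Row counts bottom-up:
  S → 4
  σ[e<8](S) → 3
  T → 3
  (σ[e<8](S) ⋈[e=c] T) → 1
  ρ[g/f]((σ[e<8](S) ⋈[e=c] T)) → 1
  R → 6
  (ρ[g/f]((σ[e<8](S) ⋈[e=c] T)) ⋈[c=h] R) → 1

== RESULT ==
e | v | g | c | b | h | d
3 | s | 2 | 3 | 6 | 3 | 4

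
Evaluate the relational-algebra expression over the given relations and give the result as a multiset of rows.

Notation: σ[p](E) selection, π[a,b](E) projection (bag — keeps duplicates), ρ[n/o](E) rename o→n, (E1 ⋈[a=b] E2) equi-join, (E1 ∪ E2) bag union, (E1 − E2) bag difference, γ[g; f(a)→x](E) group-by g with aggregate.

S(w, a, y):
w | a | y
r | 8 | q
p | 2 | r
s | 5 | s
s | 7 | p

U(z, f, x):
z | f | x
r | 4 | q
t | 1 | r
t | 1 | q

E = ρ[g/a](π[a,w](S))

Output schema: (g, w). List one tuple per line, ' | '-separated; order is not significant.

Per-node cardinality:
  S → 4
  π[a,w](S) → 4
  ρ[g/a](π[a,w](S)) → 4

== RESULT ==
g | w
2 | p
5 | s
7 | s
8 | r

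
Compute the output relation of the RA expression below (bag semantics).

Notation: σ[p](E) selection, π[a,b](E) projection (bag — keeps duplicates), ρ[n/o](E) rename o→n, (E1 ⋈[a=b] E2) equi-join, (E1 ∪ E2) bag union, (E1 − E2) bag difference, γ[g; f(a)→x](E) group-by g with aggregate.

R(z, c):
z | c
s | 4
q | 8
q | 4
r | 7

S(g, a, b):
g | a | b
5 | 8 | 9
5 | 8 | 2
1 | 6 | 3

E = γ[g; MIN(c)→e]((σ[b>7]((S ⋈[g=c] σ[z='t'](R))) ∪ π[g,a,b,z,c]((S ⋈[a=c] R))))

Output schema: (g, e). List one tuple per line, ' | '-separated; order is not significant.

Per-node cardinality:
  S → 3
  R → 4
  σ[z='t'](R) → 0
  (S ⋈[g=c] σ[z='t'](R)) → 0
  σ[b>7]((S ⋈[g=c] σ[z='t'](R))) → 0
  S → 3
  R → 4
  (S ⋈[a=c] R) → 2
  π[g,a,b,z,c]((S ⋈[a=c] R)) → 2
  (σ[b>7]((S ⋈[g=c] σ[z='t'](R))) ∪ π[g,a,b,z,c]((S ⋈[a=c] R))) → 2
  γ[g; MIN(c)→e]((σ[b>7]((S ⋈[g=c] σ[z='t'](R))) ∪ π[g,a,b,z,c]((S ⋈[a=c] R)))) → 1

== RESULT ==
g | e
5 | 8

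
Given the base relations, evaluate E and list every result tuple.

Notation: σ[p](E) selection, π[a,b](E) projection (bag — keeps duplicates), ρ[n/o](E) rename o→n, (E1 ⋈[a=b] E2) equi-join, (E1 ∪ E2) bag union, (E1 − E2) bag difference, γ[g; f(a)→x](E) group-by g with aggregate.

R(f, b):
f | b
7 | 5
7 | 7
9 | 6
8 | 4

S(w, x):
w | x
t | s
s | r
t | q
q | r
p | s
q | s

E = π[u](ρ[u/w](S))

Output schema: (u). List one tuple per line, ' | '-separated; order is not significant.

Row counts bottom-up:
  S → 6
  ρ[u/w](S) → 6
  π[u](ρ[u/w](S)) → 6

== RESULT ==
u
p
q
q
s
t
t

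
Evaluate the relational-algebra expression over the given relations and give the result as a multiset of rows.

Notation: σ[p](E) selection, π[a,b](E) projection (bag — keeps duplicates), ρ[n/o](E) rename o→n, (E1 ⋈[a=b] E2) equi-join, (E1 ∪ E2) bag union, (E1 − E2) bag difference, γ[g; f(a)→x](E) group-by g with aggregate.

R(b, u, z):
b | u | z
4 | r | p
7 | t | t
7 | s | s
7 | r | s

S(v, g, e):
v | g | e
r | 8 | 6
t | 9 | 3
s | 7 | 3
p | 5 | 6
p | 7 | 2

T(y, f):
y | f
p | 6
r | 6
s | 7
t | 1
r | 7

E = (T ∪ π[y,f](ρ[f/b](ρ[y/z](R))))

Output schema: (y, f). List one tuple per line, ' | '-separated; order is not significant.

Stepwise |·|:
  T → 5
  R → 4
  ρ[y/z](R) → 4
  ρ[f/b](ρ[y/z](R)) → 4
  π[y,f](ρ[f/b](ρ[y/z](R))) → 4
  (T ∪ π[y,f](ρ[f/b](ρ[y/z](R)))) → 9

== RESULT ==
y | f
p | 4
p | 6
r | 6
r | 7
s | 7
s | 7
s | 7
t | 1
t | 7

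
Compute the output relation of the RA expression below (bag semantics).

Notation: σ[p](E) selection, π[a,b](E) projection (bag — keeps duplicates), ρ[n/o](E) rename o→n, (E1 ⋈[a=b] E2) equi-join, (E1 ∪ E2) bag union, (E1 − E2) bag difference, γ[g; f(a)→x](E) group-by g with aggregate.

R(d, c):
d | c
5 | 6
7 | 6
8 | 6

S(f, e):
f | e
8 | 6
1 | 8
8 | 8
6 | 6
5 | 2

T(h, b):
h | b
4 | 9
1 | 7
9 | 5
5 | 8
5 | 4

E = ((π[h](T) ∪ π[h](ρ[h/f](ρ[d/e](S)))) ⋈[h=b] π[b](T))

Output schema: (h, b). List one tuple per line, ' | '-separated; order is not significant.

Per-node cardinality:
  T → 5
  π[h](T) → 5
  S → 5
  ρ[d/e](S) → 5
  ρ[h/f](ρ[d/e](S)) → 5
  π[h](ρ[h/f](ρ[d/e](S))) → 5
  (π[h](T) ∪ π[h](ρ[h/f](ρ[d/e](S)))) → 10
  T → 5
  π[b](T) → 5
  ((π[h](T) ∪ π[h](ρ[h/f](ρ[d/e](S)))) ⋈[h=b] π[b](T)) → 7

== RESULT ==
h | b
4 | 4
5 | 5
5 | 5
5 | 5
8 | 8
8 | 8
9 | 9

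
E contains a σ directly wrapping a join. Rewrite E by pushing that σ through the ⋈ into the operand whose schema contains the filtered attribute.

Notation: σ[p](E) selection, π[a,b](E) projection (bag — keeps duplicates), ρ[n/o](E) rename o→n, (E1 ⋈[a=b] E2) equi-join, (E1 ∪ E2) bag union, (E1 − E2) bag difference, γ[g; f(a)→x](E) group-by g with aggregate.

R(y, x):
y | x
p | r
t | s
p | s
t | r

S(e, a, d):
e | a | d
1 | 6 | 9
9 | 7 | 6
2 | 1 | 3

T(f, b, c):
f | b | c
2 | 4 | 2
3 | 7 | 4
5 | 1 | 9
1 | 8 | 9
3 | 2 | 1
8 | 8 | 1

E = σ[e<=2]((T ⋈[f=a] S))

σ filters on e, owned by the right side.
E' = (T ⋈[f=a] σ[e<=2](S))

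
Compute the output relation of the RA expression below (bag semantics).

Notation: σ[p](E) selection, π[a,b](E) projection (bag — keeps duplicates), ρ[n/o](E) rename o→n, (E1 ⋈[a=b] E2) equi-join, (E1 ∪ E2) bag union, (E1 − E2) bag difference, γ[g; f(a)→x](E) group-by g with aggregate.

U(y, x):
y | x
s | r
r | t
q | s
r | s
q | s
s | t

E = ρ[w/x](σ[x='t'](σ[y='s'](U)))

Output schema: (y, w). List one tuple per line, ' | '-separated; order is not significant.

Stepwise |·|:
  U → 6
  σ[y='s'](U) → 2
  σ[x='t'](σ[y='s'](U)) → 1
  ρ[w/x](σ[x='t'](σ[y='s'](U))) → 1

== RESULT ==
y | w
s | t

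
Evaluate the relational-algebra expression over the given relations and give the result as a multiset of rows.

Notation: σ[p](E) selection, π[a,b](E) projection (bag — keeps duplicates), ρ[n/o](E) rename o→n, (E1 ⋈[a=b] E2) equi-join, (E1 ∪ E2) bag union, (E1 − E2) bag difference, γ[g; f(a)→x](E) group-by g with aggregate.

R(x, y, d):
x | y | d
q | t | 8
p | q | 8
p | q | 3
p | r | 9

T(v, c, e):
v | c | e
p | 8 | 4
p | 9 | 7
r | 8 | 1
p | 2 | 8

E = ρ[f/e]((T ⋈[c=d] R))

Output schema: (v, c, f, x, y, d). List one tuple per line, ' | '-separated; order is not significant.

Stepwise |·|:
  T → 4
  R → 4
  (T ⋈[c=d] R) → 5
  ρ[f/e]((T ⋈[c=d] R)) → 5

== RESULT ==
v | c | f | x | y | d
p | 8 | 4 | p | q | 8
p | 8 | 4 | q | t | 8
p | 9 | 7 | p | r | 9
r | 8 | 1 | p | q | 8
r | 8 | 1 | q | t | 8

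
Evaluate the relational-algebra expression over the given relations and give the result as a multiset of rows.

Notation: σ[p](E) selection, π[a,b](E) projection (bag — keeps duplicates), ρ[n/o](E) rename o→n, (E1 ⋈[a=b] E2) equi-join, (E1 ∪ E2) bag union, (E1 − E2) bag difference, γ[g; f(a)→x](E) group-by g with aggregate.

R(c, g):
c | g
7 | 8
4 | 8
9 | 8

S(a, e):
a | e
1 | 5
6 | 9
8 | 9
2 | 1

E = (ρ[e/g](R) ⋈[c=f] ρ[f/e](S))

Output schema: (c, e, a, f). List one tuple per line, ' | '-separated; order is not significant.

Per-node cardinality:
  R → 3
  ρ[e/g](R) → 3
  S → 4
  ρ[f/e](S) → 4
  (ρ[e/g](R) ⋈[c=f] ρ[f/e](S)) → 2

== RESULT ==
c | e | a | f
9 | 8 | 6 | 9
9 | 8 | 8 | 9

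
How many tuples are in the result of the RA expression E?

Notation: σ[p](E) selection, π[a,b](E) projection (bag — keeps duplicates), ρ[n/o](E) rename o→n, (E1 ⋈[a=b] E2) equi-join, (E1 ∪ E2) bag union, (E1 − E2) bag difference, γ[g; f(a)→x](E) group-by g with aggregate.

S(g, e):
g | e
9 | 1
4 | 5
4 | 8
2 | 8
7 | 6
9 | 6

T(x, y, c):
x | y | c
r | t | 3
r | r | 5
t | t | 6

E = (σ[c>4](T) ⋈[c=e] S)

Row counts bottom-up:
  T → 3
  σ[c>4](T) → 2
  S → 6
  (σ[c>4](T) ⋈[c=e] S) → 3

|E| = 3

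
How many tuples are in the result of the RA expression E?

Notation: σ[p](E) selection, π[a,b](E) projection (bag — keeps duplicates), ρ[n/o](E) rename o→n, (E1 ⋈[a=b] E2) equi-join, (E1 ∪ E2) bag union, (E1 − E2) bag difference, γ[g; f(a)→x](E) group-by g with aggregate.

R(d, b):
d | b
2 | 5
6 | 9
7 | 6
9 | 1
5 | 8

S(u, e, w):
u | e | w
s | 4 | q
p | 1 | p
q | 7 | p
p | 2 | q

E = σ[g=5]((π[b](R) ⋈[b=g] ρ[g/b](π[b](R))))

Stepwise |·|:
  R → 5
  π[b](R) → 5
  R → 5
  π[b](R) → 5
  ρ[g/b](π[b](R)) → 5
  (π[b](R) ⋈[b=g] ρ[g/b](π[b](R))) → 5
  σ[g=5]((π[b](R) ⋈[b=g] ρ[g/b](π[b](R)))) → 1

|E| = 1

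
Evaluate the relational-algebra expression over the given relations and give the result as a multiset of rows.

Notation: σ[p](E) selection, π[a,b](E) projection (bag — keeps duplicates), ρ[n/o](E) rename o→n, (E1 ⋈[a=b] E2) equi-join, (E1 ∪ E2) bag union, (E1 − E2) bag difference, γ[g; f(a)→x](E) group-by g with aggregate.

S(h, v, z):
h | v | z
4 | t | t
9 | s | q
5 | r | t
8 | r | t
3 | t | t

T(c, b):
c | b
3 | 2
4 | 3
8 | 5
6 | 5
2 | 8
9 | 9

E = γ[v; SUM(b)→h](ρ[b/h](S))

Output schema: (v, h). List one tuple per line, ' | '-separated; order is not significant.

Stepwise |·|:
  S → 5
  ρ[b/h](S) → 5
  γ[v; SUM(b)→h](ρ[b/h](S)) → 3

== RESULT ==
v | h
r | 13
s | 9
t | 7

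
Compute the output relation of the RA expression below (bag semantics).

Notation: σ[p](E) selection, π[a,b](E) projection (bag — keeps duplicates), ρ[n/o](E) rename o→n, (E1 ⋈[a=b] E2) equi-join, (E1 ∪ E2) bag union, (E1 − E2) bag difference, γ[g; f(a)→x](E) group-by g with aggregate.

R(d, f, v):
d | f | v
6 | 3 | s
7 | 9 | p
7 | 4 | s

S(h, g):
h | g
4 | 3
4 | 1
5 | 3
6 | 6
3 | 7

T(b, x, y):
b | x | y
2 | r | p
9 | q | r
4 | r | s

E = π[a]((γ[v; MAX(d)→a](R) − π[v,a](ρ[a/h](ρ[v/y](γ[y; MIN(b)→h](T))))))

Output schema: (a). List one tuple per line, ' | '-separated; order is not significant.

Stepwise |·|:
  R → 3
  γ[v; MAX(d)→a](R) → 2
  T → 3
  γ[y; MIN(b)→h](T) → 3
  ρ[v/y](γ[y; MIN(b)→h](T)) → 3
  ρ[a/h](ρ[v/y](γ[y; MIN(b)→h](T))) → 3
  π[v,a](ρ[a/h](ρ[v/y](γ[y; MIN(b)→h](T)))) → 3
  (γ[v; MAX(d)→a](R) − π[v,a](ρ[a/h](ρ[v/y](γ[y; MIN(b)→h](T))))) → 2
  π[a]((γ[v; MAX(d)→a](R) − π[v,a](ρ[a/h](ρ[v/y](γ[y; MIN(b)→h](T)))))) → 2

== RESULT ==
a
7
7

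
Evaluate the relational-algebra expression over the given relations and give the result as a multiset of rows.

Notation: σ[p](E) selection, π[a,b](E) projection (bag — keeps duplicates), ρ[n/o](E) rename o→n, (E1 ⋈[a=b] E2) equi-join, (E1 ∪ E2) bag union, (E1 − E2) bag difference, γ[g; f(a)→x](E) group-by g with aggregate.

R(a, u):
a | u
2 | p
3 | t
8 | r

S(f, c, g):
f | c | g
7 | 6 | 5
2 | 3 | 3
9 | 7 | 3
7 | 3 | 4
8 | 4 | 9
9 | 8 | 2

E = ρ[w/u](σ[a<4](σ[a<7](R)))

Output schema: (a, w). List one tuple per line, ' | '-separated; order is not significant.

Per-node cardinality:
  R → 3
  σ[a<7](R) → 2
  σ[a<4](σ[a<7](R)) → 2
  ρ[w/u](σ[a<4](σ[a<7](R))) → 2

== RESULT ==
a | w
2 | p
3 | t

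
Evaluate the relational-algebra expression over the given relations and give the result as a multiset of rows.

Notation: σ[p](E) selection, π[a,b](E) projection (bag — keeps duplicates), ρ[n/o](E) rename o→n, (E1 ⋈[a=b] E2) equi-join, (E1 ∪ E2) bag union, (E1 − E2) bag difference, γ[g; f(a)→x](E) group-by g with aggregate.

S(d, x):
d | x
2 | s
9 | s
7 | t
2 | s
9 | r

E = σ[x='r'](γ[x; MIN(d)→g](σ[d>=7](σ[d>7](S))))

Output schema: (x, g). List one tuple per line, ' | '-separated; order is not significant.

Subexpression sizes:
  S → 5
  σ[d>7](S) → 2
  σ[d>=7](σ[d>7](S)) → 2
  γ[x; MIN(d)→g](σ[d>=7](σ[d>7](S))) → 2
  σ[x='r'](γ[x; MIN(d)→g](σ[d>=7](σ[d>7](S)))) → 1

== RESULT ==
x | g
r | 9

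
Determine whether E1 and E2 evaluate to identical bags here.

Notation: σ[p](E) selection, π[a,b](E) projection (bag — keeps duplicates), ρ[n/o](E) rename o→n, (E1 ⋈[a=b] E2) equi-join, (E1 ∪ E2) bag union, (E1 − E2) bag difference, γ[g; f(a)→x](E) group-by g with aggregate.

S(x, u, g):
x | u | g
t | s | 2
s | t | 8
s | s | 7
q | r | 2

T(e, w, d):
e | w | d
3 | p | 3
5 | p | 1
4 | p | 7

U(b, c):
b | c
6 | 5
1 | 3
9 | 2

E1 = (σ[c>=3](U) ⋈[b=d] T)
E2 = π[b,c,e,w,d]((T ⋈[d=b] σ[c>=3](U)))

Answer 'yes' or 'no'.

E1 row counts bottom-up:
  U → 3
  σ[c>=3](U) → 2
  T → 3
  (σ[c>=3](U) ⋈[b=d] T) → 1
E2 row counts bottom-up:
  T → 3
  U → 3
  σ[c>=3](U) → 2
  (T ⋈[d=b] σ[c>=3](U)) → 1
  π[b,c,e,w,d]((T ⋈[d=b] σ[c>=3](U))) → 1

E1 and E2 produce the same multiset:
b | c | e | w | d
1 | 3 | 5 | p | 1

yes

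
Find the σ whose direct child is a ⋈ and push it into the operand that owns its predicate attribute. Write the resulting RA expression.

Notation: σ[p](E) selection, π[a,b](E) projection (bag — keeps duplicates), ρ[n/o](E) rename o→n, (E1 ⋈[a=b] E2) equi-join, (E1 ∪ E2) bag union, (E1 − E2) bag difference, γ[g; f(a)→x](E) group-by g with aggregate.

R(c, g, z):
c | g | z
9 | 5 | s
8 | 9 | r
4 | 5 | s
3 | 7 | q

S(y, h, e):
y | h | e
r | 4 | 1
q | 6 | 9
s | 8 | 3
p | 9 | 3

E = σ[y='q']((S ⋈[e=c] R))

σ filters on y, owned by the left side.
E' = (σ[y='q'](S) ⋈[e=c] R)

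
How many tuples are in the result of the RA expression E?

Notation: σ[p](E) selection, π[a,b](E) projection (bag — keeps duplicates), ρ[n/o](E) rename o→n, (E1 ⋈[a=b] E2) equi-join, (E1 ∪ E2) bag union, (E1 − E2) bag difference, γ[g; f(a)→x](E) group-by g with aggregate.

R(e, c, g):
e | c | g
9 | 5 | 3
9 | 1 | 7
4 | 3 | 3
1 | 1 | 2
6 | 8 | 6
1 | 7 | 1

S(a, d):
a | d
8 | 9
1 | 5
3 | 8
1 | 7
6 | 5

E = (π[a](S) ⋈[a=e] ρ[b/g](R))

Row counts bottom-up:
  S → 5
  π[a](S) → 5
  R → 6
  ρ[b/g](R) → 6
  (π[a](S) ⋈[a=e] ρ[b/g](R)) → 5

|E| = 5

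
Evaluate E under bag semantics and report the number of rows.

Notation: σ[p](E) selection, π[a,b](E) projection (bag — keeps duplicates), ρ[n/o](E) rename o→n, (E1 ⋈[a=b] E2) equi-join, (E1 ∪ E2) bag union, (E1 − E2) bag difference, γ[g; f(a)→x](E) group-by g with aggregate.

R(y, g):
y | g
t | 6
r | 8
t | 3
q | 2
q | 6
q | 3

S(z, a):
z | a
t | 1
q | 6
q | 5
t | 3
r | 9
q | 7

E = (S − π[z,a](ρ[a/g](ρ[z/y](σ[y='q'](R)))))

Row counts bottom-up:
  S → 6
  R → 6
  σ[y='q'](R) → 3
  ρ[z/y](σ[y='q'](R)) → 3
  ρ[a/g](ρ[z/y](σ[y='q'](R))) → 3
  π[z,a](ρ[a/g](ρ[z/y](σ[y='q'](R)))) → 3
  (S − π[z,a](ρ[a/g](ρ[z/y](σ[y='q'](R))))) → 5

|E| = 5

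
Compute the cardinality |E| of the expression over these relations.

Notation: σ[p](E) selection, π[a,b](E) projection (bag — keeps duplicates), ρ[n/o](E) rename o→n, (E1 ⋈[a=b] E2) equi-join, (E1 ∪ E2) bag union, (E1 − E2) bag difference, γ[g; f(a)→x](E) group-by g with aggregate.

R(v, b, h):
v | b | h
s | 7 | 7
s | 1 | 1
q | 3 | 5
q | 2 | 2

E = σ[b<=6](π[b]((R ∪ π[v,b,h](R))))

Stepwise |·|:
  R → 4
  R → 4
  π[v,b,h](R) → 4
  (R ∪ π[v,b,h](R)) → 8
  π[b]((R ∪ π[v,b,h](R))) → 8
  σ[b<=6](π[b]((R ∪ π[v,b,h](R)))) → 6

|E| = 6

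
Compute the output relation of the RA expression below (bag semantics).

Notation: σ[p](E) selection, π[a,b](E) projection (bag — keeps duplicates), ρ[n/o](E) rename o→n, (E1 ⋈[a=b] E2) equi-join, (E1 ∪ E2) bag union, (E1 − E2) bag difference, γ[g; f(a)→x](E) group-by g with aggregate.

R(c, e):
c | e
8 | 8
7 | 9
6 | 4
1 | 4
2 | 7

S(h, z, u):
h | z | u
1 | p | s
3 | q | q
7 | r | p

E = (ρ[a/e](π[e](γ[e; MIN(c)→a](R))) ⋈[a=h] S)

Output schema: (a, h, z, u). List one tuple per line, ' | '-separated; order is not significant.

Subexpression sizes:
  R → 5
  γ[e; MIN(c)→a](R) → 4
  π[e](γ[e; MIN(c)→a](R)) → 4
  ρ[a/e](π[e](γ[e; MIN(c)→a](R))) → 4
  S → 3
  (ρ[a/e](π[e](γ[e; MIN(c)→a](R))) ⋈[a=h] S) → 1

== RESULT ==
a | h | z | u
7 | 7 | r | p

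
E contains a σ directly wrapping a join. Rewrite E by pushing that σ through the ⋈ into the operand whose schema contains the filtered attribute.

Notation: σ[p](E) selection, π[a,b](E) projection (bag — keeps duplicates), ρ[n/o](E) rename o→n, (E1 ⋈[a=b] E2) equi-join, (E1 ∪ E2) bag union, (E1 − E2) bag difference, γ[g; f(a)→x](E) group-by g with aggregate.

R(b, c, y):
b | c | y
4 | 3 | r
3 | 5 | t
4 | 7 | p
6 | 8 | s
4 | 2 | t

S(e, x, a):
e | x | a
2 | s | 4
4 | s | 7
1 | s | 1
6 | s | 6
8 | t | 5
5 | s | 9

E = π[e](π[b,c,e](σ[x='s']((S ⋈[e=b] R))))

σ filters on x, owned by the left side.
E' = π[e](π[b,c,e]((σ[x='s'](S) ⋈[e=b] R)))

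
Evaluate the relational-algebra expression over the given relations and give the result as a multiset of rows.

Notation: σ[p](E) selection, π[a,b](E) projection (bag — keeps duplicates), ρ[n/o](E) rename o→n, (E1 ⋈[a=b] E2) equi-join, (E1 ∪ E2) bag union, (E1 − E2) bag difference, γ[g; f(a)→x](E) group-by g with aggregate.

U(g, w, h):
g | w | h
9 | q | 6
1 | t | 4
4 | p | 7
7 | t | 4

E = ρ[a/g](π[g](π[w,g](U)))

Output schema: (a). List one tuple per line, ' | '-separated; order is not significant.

Row counts bottom-up:
  U → 4
  π[w,g](U) → 4
  π[g](π[w,g](U)) → 4
  ρ[a/g](π[g](π[w,g](U))) → 4

== RESULT ==
a
1
4
7
9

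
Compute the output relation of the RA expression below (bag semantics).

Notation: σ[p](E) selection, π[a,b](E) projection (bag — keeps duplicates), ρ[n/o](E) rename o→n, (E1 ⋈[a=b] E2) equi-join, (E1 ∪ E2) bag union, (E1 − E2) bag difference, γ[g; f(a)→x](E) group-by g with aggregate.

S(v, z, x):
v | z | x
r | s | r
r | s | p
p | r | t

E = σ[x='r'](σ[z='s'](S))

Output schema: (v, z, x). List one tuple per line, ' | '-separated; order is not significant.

Stepwise |·|:
  S → 3
  σ[z='s'](S) → 2
  σ[x='r'](σ[z='s'](S)) → 1

== RESULT ==
v | z | x
r | s | r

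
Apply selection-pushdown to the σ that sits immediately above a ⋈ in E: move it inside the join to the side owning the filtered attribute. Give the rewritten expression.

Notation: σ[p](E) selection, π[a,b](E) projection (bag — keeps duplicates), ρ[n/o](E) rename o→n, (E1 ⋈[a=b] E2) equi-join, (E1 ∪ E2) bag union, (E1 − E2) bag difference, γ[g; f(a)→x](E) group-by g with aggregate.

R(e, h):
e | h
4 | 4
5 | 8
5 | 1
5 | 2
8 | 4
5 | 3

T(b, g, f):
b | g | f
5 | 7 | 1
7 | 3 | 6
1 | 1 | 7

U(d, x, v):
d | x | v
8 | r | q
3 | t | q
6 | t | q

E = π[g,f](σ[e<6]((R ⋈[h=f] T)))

σ filters on e, owned by the left side.
E' = π[g,f]((σ[e<6](R) ⋈[h=f] T))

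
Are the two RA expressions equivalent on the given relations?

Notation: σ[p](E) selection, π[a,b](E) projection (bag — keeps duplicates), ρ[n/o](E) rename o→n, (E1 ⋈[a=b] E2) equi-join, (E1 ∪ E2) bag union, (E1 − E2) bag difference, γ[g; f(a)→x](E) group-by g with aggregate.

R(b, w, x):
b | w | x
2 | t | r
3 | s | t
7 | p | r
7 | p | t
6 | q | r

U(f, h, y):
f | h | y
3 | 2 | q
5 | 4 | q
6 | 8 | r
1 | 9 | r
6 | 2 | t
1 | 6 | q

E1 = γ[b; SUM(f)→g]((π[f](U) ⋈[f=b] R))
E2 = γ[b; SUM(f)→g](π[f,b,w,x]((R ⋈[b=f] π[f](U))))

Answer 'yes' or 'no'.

E1 subexpression sizes:
  U → 6
  π[f](U) → 6
  R → 5
  (π[f](U) ⋈[f=b] R) → 3
  γ[b; SUM(f)→g]((π[f](U) ⋈[f=b] R)) → 2
E2 subexpression sizes:
  R → 5
  U → 6
  π[f](U) → 6
  (R ⋈[b=f] π[f](U)) → 3
  π[f,b,w,x]((R ⋈[b=f] π[f](U))) → 3
  γ[b; SUM(f)→g](π[f,b,w,x]((R ⋈[b=f] π[f](U)))) → 2

E1 and E2 produce the same multiset:
b | g
3 | 3
6 | 12

yes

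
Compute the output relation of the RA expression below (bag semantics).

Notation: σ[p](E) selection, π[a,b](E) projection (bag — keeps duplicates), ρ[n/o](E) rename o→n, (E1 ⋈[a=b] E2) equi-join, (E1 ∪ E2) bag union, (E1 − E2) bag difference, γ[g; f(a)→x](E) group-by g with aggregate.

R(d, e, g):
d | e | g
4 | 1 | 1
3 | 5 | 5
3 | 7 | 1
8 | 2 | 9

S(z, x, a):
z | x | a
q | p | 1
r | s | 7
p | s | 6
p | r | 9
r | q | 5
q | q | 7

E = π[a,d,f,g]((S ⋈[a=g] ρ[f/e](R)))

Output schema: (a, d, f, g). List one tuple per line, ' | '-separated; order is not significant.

Subexpression sizes:
  S → 6
  R → 4
  ρ[f/e](R) → 4
  (S ⋈[a=g] ρ[f/e](R)) → 4
  π[a,d,f,g]((S ⋈[a=g] ρ[f/e](R))) → 4

== RESULT ==
a | d | f | g
1 | 3 | 7 | 1
1 | 4 | 1 | 1
5 | 3 | 5 | 5
9 | 8 | 2 | 9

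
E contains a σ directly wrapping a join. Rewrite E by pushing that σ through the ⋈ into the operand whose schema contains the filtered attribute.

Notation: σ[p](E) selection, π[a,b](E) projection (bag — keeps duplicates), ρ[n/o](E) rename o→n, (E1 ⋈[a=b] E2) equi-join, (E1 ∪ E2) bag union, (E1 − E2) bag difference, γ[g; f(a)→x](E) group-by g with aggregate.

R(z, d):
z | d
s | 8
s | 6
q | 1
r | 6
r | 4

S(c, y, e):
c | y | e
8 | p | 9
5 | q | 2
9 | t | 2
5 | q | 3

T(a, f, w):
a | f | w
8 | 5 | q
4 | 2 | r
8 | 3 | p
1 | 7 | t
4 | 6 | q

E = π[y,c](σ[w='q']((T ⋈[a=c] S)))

σ filters on w, owned by the left side.
E' = π[y,c]((σ[w='q'](T) ⋈[a=c] S))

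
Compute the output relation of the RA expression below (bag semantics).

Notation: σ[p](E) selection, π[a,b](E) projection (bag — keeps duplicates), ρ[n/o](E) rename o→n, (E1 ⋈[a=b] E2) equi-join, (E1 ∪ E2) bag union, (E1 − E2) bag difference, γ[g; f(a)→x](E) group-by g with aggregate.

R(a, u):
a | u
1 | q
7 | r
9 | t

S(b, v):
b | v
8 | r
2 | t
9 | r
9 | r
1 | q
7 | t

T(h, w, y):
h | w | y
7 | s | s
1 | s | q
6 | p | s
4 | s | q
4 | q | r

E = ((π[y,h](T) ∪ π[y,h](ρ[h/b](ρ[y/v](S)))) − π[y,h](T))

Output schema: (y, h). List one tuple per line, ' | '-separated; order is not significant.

Row counts bottom-up:
  T → 5
  π[y,h](T) → 5
  S → 6
  ρ[y/v](S) → 6
  ρ[h/b](ρ[y/v](S)) → 6
  π[y,h](ρ[h/b](ρ[y/v](S))) → 6
  (π[y,h](T) ∪ π[y,h](ρ[h/b](ρ[y/v](S)))) → 11
  T → 5
  π[y,h](T) → 5
  ((π[y,h](T) ∪ π[y,h](ρ[h/b](ρ[y/v](S)))) − π[y,h](T)) → 6

== RESULT ==
y | h
q | 1
r | 8
r | 9
r | 9
t | 2
t | 7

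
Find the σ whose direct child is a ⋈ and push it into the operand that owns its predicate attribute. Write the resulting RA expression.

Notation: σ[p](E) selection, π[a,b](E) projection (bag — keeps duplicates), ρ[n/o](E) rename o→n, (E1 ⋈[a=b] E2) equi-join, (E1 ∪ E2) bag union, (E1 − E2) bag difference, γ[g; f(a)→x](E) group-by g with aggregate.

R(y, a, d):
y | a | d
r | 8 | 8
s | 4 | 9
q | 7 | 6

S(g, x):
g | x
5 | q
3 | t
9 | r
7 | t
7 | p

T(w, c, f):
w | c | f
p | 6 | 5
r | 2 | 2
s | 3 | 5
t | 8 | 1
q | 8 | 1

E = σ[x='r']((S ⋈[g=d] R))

σ filters on x, owned by the left side.
E' = (σ[x='r'](S) ⋈[g=d] R)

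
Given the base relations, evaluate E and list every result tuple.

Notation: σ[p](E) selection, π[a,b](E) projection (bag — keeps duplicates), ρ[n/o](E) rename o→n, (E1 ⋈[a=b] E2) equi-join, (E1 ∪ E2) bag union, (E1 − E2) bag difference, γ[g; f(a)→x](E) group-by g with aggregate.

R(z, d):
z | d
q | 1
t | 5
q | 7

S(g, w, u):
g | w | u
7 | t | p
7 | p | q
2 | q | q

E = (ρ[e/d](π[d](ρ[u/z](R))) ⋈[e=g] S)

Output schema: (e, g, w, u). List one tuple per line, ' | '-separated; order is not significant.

Subexpression sizes:
  R → 3
  ρ[u/z](R) → 3
  π[d](ρ[u/z](R)) → 3
  ρ[e/d](π[d](ρ[u/z](R))) → 3
  S → 3
  (ρ[e/d](π[d](ρ[u/z](R))) ⋈[e=g] S) → 2

== RESULT ==
e | g | w | u
7 | 7 | p | q
7 | 7 | t | p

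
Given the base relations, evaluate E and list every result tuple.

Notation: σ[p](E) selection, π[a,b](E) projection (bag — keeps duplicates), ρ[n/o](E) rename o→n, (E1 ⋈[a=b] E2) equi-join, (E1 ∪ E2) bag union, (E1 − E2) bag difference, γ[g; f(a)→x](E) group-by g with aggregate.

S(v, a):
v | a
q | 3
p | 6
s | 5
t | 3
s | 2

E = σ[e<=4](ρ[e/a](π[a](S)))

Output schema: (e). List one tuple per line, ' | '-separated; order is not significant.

Stepwise |·|:
  S → 5
  π[a](S) → 5
  ρ[e/a](π[a](S)) → 5
  σ[e<=4](ρ[e/a](π[a](S))) → 3

== RESULT ==
e
2
3
3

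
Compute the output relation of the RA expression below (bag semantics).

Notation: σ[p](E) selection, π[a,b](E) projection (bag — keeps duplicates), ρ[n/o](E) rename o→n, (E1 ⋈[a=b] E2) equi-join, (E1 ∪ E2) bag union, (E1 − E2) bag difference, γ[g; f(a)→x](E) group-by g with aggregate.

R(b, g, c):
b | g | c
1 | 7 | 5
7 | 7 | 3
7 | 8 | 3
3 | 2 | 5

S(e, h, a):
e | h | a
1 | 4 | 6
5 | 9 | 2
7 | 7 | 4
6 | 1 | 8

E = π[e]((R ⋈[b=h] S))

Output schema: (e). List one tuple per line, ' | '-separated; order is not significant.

Subexpression sizes:
  R → 4
  S → 4
  (R ⋈[b=h] S) → 3
  π[e]((R ⋈[b=h] S)) → 3

== RESULT ==
e
6
7
7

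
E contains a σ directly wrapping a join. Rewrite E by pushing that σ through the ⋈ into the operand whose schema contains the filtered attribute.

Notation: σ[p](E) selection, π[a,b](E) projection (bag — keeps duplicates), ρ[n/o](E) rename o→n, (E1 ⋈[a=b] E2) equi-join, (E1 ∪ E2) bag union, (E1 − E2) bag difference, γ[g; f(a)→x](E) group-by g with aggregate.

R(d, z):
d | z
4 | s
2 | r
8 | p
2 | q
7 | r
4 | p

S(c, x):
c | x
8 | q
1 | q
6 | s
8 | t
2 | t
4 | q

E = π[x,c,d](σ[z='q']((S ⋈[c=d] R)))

σ filters on z, owned by the right side.
E' = π[x,c,d]((S ⋈[c=d] σ[z='q'](R)))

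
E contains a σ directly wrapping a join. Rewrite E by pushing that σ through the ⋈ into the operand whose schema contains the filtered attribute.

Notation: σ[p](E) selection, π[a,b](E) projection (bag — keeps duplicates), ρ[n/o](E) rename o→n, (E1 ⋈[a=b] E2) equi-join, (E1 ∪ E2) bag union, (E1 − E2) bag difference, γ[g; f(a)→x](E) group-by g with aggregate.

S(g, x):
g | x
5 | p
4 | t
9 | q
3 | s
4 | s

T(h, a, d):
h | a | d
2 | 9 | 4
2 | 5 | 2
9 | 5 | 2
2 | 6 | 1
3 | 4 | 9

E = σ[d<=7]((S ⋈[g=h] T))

σ filters on d, owned by the right side.
E' = (S ⋈[g=h] σ[d<=7](T))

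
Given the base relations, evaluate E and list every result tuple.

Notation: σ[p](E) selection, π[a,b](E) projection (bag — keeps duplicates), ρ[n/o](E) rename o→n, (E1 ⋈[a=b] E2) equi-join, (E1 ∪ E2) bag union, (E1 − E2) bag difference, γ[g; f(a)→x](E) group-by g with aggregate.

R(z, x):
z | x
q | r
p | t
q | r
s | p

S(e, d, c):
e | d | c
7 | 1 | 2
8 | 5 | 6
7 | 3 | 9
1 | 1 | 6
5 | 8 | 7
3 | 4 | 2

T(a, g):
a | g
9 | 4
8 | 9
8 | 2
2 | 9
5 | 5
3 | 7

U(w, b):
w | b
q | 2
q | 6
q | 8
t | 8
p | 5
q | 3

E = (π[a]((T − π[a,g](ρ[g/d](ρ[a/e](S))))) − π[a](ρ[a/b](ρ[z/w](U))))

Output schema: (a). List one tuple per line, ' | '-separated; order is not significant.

Stepwise |·|:
  T → 6
  S → 6
  ρ[a/e](S) → 6
  ρ[g/d](ρ[a/e](S)) → 6
  π[a,g](ρ[g/d](ρ[a/e](S))) → 6
  (T − π[a,g](ρ[g/d](ρ[a/e](S)))) → 6
  π[a]((T − π[a,g](ρ[g/d](ρ[a/e](S))))) → 6
  U → 6
  ρ[z/w](U) → 6
  ρ[a/b](ρ[z/w](U)) → 6
  π[a](ρ[a/b](ρ[z/w](U))) → 6
  (π[a]((T − π[a,g](ρ[g/d](ρ[a/e](S))))) − π[a](ρ[a/b](ρ[z/w](U)))) → 1

== RESULT ==
a
9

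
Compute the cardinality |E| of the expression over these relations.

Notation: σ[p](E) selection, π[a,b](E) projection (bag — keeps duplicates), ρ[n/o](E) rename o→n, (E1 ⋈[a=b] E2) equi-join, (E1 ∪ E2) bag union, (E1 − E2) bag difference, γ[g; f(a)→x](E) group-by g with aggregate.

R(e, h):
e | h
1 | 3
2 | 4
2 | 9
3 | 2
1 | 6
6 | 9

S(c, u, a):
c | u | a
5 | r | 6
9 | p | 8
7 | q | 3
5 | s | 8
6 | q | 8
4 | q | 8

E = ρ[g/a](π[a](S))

Per-node cardinality:
  S → 6
  π[a](S) → 6
  ρ[g/a](π[a](S)) → 6

|E| = 6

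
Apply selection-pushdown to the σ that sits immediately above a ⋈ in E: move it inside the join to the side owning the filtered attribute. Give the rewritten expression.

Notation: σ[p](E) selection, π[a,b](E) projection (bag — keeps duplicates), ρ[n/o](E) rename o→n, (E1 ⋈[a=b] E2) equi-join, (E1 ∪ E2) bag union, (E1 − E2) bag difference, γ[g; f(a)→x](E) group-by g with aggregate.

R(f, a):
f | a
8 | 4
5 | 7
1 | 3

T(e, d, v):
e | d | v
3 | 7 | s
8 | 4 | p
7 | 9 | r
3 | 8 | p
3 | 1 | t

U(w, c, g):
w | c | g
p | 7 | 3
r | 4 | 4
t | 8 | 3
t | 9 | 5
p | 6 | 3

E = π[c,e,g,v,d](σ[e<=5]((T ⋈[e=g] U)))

σ filters on e, owned by the left side.
E' = π[c,e,g,v,d]((σ[e<=5](T) ⋈[e=g] U))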